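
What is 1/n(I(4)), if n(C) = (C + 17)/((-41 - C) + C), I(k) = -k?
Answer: -41/13 ≈ -3.1538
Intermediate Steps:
n(C) = -17/41 - C/41 (n(C) = (17 + C)/(-41) = (17 + C)*(-1/41) = -17/41 - C/41)
1/n(I(4)) = 1/(-17/41 - (-1)*4/41) = 1/(-17/41 - 1/41*(-4)) = 1/(-17/41 + 4/41) = 1/(-13/41) = -41/13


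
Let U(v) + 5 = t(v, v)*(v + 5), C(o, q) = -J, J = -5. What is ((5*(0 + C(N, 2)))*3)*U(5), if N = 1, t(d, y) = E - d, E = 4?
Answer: -1125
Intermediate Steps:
t(d, y) = 4 - d
C(o, q) = 5 (C(o, q) = -1*(-5) = 5)
U(v) = -5 + (4 - v)*(5 + v) (U(v) = -5 + (4 - v)*(v + 5) = -5 + (4 - v)*(5 + v))
((5*(0 + C(N, 2)))*3)*U(5) = ((5*(0 + 5))*3)*(15 - 1*5 - 1*5**2) = ((5*5)*3)*(15 - 5 - 1*25) = (25*3)*(15 - 5 - 25) = 75*(-15) = -1125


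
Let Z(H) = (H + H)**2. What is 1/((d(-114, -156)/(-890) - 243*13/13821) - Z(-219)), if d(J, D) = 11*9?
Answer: -4100230/786605917383 ≈ -5.2126e-6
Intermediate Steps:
d(J, D) = 99
Z(H) = 4*H**2 (Z(H) = (2*H)**2 = 4*H**2)
1/((d(-114, -156)/(-890) - 243*13/13821) - Z(-219)) = 1/((99/(-890) - 243*13/13821) - 4*(-219)**2) = 1/((99*(-1/890) - 3159*1/13821) - 4*47961) = 1/((-99/890 - 1053/4607) - 1*191844) = 1/(-1393263/4100230 - 191844) = 1/(-786605917383/4100230) = -4100230/786605917383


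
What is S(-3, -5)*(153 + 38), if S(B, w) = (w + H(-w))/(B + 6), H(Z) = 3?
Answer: -382/3 ≈ -127.33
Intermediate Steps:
S(B, w) = (3 + w)/(6 + B) (S(B, w) = (w + 3)/(B + 6) = (3 + w)/(6 + B))
S(-3, -5)*(153 + 38) = ((3 - 5)/(6 - 3))*(153 + 38) = (-2/3)*191 = ((⅓)*(-2))*191 = -⅔*191 = -382/3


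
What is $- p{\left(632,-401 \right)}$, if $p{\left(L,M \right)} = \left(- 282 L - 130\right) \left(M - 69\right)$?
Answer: $-83826380$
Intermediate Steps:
$p{\left(L,M \right)} = \left(-130 - 282 L\right) \left(-69 + M\right)$
$- p{\left(632,-401 \right)} = - (8970 - -52130 + 19458 \cdot 632 - 178224 \left(-401\right)) = - (8970 + 52130 + 12297456 + 71467824) = \left(-1\right) 83826380 = -83826380$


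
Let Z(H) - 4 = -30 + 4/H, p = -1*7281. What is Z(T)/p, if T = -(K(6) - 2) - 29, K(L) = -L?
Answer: 550/152901 ≈ 0.0035971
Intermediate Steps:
T = -21 (T = -(-1*6 - 2) - 29 = -(-6 - 2) - 29 = -1*(-8) - 29 = 8 - 29 = -21)
p = -7281
Z(H) = -26 + 4/H (Z(H) = 4 + (-30 + 4/H) = -26 + 4/H)
Z(T)/p = (-26 + 4/(-21))/(-7281) = (-26 + 4*(-1/21))*(-1/7281) = (-26 - 4/21)*(-1/7281) = -550/21*(-1/7281) = 550/152901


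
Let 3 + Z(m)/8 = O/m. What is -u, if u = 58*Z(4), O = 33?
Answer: -2436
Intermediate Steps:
Z(m) = -24 + 264/m (Z(m) = -24 + 8*(33/m) = -24 + 264/m)
u = 2436 (u = 58*(-24 + 264/4) = 58*(-24 + 264*(¼)) = 58*(-24 + 66) = 58*42 = 2436)
-u = -1*2436 = -2436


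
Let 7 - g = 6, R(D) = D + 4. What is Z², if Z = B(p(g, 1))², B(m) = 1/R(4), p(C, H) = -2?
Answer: 1/4096 ≈ 0.00024414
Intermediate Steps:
R(D) = 4 + D
g = 1 (g = 7 - 1*6 = 7 - 6 = 1)
B(m) = ⅛ (B(m) = 1/(4 + 4) = 1/8 = ⅛)
Z = 1/64 (Z = (⅛)² = 1/64 ≈ 0.015625)
Z² = (1/64)² = 1/4096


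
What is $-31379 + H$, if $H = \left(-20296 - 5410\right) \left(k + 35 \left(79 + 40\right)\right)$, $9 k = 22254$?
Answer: $- \frac{511977715}{3} \approx -1.7066 \cdot 10^{8}$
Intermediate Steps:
$k = \frac{7418}{3}$ ($k = \frac{1}{9} \cdot 22254 = \frac{7418}{3} \approx 2472.7$)
$H = - \frac{511883578}{3}$ ($H = \left(-20296 - 5410\right) \left(\frac{7418}{3} + 35 \left(79 + 40\right)\right) = - 25706 \left(\frac{7418}{3} + 35 \cdot 119\right) = - 25706 \left(\frac{7418}{3} + 4165\right) = \left(-25706\right) \frac{19913}{3} = - \frac{511883578}{3} \approx -1.7063 \cdot 10^{8}$)
$-31379 + H = -31379 - \frac{511883578}{3} = - \frac{511977715}{3}$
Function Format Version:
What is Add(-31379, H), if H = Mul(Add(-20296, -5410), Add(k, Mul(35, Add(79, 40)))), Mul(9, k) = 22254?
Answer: Rational(-511977715, 3) ≈ -1.7066e+8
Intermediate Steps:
k = Rational(7418, 3) (k = Mul(Rational(1, 9), 22254) = Rational(7418, 3) ≈ 2472.7)
H = Rational(-511883578, 3) (H = Mul(Add(-20296, -5410), Add(Rational(7418, 3), Mul(35, Add(79, 40)))) = Mul(-25706, Add(Rational(7418, 3), Mul(35, 119))) = Mul(-25706, Add(Rational(7418, 3), 4165)) = Mul(-25706, Rational(19913, 3)) = Rational(-511883578, 3) ≈ -1.7063e+8)
Add(-31379, H) = Add(-31379, Rational(-511883578, 3)) = Rational(-511977715, 3)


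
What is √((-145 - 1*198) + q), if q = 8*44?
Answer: 3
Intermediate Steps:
q = 352
√((-145 - 1*198) + q) = √((-145 - 1*198) + 352) = √((-145 - 198) + 352) = √(-343 + 352) = √9 = 3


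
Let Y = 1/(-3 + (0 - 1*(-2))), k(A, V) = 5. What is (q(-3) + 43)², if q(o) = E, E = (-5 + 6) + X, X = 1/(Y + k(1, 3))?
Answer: 31329/16 ≈ 1958.1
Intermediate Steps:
Y = -1 (Y = 1/(-3 + (0 + 2)) = 1/(-3 + 2) = 1/(-1) = -1)
X = ¼ (X = 1/(-1 + 5) = 1/4 = ¼ ≈ 0.25000)
E = 5/4 (E = (-5 + 6) + ¼ = 1 + ¼ = 5/4 ≈ 1.2500)
q(o) = 5/4
(q(-3) + 43)² = (5/4 + 43)² = (177/4)² = 31329/16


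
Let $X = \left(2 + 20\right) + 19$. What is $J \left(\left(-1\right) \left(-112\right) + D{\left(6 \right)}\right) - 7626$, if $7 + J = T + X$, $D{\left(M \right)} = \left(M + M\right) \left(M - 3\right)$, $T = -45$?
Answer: $-9254$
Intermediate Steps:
$X = 41$ ($X = 22 + 19 = 41$)
$D{\left(M \right)} = 2 M \left(-3 + M\right)$
$J = -11$ ($J = -7 + \left(-45 + 41\right) = -7 - 4 = -11$)
$J \left(\left(-1\right) \left(-112\right) + D{\left(6 \right)}\right) - 7626 = - 11 \left(\left(-1\right) \left(-112\right) + 2 \cdot 6 \left(-3 + 6\right)\right) - 7626 = - 11 \left(112 + 2 \cdot 6 \cdot 3\right) - 7626 = - 11 \left(112 + 36\right) - 7626 = \left(-11\right) 148 - 7626 = -1628 - 7626 = -9254$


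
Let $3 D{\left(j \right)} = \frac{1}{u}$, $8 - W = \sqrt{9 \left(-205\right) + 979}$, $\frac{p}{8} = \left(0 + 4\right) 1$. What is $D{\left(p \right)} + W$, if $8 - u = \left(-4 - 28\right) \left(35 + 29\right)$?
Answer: $\frac{49345}{6168} - i \sqrt{866} \approx 8.0002 - 29.428 i$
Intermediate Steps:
$u = 2056$ ($u = 8 - \left(-4 - 28\right) \left(35 + 29\right) = 8 - \left(-32\right) 64 = 8 - -2048 = 8 + 2048 = 2056$)
$p = 32$ ($p = 8 \left(0 + 4\right) 1 = 8 \cdot 4 \cdot 1 = 8 \cdot 4 = 32$)
$W = 8 - i \sqrt{866}$ ($W = 8 - \sqrt{9 \left(-205\right) + 979} = 8 - \sqrt{-1845 + 979} = 8 - \sqrt{-866} = 8 - i \sqrt{866} \approx 8.0 - 29.428 i$)
$D{\left(j \right)} = \frac{1}{6168}$ ($D{\left(j \right)} = \frac{1}{3 \cdot 2056} = \frac{1}{3} \cdot \frac{1}{2056} = \frac{1}{6168}$)
$D{\left(p \right)} + W = \frac{1}{6168} + \left(8 - i \sqrt{866}\right) = \frac{49345}{6168} - i \sqrt{866}$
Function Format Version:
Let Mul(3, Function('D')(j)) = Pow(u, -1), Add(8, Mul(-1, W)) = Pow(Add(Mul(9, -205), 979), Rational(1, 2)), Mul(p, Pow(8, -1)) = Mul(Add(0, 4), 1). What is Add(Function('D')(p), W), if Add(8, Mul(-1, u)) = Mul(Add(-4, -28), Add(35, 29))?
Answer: Add(Rational(49345, 6168), Mul(-1, I, Pow(866, Rational(1, 2)))) ≈ Add(8.0002, Mul(-29.428, I))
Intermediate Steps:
u = 2056 (u = Add(8, Mul(-1, Mul(Add(-4, -28), Add(35, 29)))) = Add(8, Mul(-1, Mul(-32, 64))) = Add(8, Mul(-1, -2048)) = Add(8, 2048) = 2056)
p = 32 (p = Mul(8, Mul(Add(0, 4), 1)) = Mul(8, Mul(4, 1)) = Mul(8, 4) = 32)
W = Add(8, Mul(-1, I, Pow(866, Rational(1, 2)))) (W = Add(8, Mul(-1, Pow(Add(Mul(9, -205), 979), Rational(1, 2)))) = Add(8, Mul(-1, Pow(Add(-1845, 979), Rational(1, 2)))) = Add(8, Mul(-1, Pow(-866, Rational(1, 2)))) = Add(8, Mul(-1, Mul(I, Pow(866, Rational(1, 2))))) = Add(8, Mul(-1, I, Pow(866, Rational(1, 2)))) ≈ Add(8.0000, Mul(-29.428, I)))
Function('D')(j) = Rational(1, 6168) (Function('D')(j) = Mul(Rational(1, 3), Pow(2056, -1)) = Mul(Rational(1, 3), Rational(1, 2056)) = Rational(1, 6168))
Add(Function('D')(p), W) = Add(Rational(1, 6168), Add(8, Mul(-1, I, Pow(866, Rational(1, 2))))) = Add(Rational(49345, 6168), Mul(-1, I, Pow(866, Rational(1, 2))))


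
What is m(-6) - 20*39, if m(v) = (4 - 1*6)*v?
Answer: -768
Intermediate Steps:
m(v) = -2*v (m(v) = (4 - 6)*v = -2*v)
m(-6) - 20*39 = -2*(-6) - 20*39 = 12 - 780 = -768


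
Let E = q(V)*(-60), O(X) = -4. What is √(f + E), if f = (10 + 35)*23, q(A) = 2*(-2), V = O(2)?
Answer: 5*√51 ≈ 35.707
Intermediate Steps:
V = -4
q(A) = -4
E = 240 (E = -4*(-60) = 240)
f = 1035 (f = 45*23 = 1035)
√(f + E) = √(1035 + 240) = √1275 = 5*√51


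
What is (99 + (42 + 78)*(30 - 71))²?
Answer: 23242041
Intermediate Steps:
(99 + (42 + 78)*(30 - 71))² = (99 + 120*(-41))² = (99 - 4920)² = (-4821)² = 23242041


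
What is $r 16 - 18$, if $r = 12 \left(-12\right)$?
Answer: $-2322$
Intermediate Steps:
$r = -144$
$r 16 - 18 = \left(-144\right) 16 - 18 = -2304 - 18 = -2322$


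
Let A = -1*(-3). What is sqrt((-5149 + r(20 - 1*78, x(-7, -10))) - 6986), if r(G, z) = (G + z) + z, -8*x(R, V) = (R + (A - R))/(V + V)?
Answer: I*sqrt(4877185)/20 ≈ 110.42*I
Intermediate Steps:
A = 3
x(R, V) = -3/(16*V) (x(R, V) = -(R + (3 - R))/(8*(V + V)) = -3/(8*(2*V)) = -3*1/(2*V)/8 = -3/(16*V))
r(G, z) = G + 2*z
sqrt((-5149 + r(20 - 1*78, x(-7, -10))) - 6986) = sqrt((-5149 + ((20 - 1*78) + 2*(-3/16/(-10)))) - 6986) = sqrt((-5149 + ((20 - 78) + 2*(-3/16*(-1/10)))) - 6986) = sqrt((-5149 + (-58 + 2*(3/160))) - 6986) = sqrt((-5149 + (-58 + 3/80)) - 6986) = sqrt((-5149 - 4637/80) - 6986) = sqrt(-416557/80 - 6986) = sqrt(-975437/80) = I*sqrt(4877185)/20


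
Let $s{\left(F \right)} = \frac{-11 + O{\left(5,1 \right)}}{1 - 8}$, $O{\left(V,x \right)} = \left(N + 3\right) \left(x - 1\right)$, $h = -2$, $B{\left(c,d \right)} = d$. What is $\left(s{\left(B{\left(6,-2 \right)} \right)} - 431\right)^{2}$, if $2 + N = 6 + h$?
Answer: $\frac{9036036}{49} \approx 1.8441 \cdot 10^{5}$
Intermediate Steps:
$N = 2$ ($N = -2 + \left(6 - 2\right) = -2 + 4 = 2$)
$O{\left(V,x \right)} = -5 + 5 x$ ($O{\left(V,x \right)} = \left(2 + 3\right) \left(x - 1\right) = 5 \left(-1 + x\right) = -5 + 5 x$)
$s{\left(F \right)} = \frac{11}{7}$ ($s{\left(F \right)} = \frac{-11 + \left(-5 + 5 \cdot 1\right)}{1 - 8} = \frac{-11 + \left(-5 + 5\right)}{-7} = \left(-11 + 0\right) \left(- \frac{1}{7}\right) = \left(-11\right) \left(- \frac{1}{7}\right) = \frac{11}{7}$)
$\left(s{\left(B{\left(6,-2 \right)} \right)} - 431\right)^{2} = \left(\frac{11}{7} - 431\right)^{2} = \left(- \frac{3006}{7}\right)^{2} = \frac{9036036}{49}$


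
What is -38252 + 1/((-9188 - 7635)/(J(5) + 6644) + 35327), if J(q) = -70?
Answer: -8882989407926/232222875 ≈ -38252.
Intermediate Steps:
-38252 + 1/((-9188 - 7635)/(J(5) + 6644) + 35327) = -38252 + 1/((-9188 - 7635)/(-70 + 6644) + 35327) = -38252 + 1/(-16823/6574 + 35327) = -38252 + 1/(232222875/6574) = -38252 + 6574/232222875 = -8882989407926/232222875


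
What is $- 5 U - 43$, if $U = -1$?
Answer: $-38$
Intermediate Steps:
$- 5 U - 43 = \left(-5\right) \left(-1\right) - 43 = 5 - 43 = -38$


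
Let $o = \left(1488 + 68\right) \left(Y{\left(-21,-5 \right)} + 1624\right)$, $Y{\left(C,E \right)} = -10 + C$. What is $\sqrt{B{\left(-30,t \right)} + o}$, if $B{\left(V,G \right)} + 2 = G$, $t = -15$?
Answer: $\sqrt{2478691} \approx 1574.4$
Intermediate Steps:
$B{\left(V,G \right)} = -2 + G$
$o = 2478708$ ($o = \left(1488 + 68\right) \left(\left(-10 - 21\right) + 1624\right) = 1556 \left(-31 + 1624\right) = 1556 \cdot 1593 = 2478708$)
$\sqrt{B{\left(-30,t \right)} + o} = \sqrt{\left(-2 - 15\right) + 2478708} = \sqrt{-17 + 2478708} = \sqrt{2478691}$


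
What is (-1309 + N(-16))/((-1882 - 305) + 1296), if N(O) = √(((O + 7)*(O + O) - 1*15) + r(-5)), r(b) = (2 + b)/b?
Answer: 119/81 - 2*√190/1485 ≈ 1.4506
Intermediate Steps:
r(b) = (2 + b)/b
N(O) = √(-72/5 + 2*O*(7 + O)) (N(O) = √(((O + 7)*(O + O) - 1*15) + (2 - 5)/(-5)) = √(((7 + O)*(2*O) - 15) - ⅕*(-3)) = √((2*O*(7 + O) - 15) + ⅗) = √((-15 + 2*O*(7 + O)) + ⅗) = √(-72/5 + 2*O*(7 + O)))
(-1309 + N(-16))/((-1882 - 305) + 1296) = (-1309 + √(-360 + 50*(-16)² + 350*(-16))/5)/((-1882 - 305) + 1296) = (-1309 + √(-360 + 50*256 - 5600)/5)/(-2187 + 1296) = (-1309 + √(-360 + 12800 - 5600)/5)/(-891) = (-1309 + √6840/5)*(-1/891) = (-1309 + (6*√190)/5)*(-1/891) = (-1309 + 6*√190/5)*(-1/891) = 119/81 - 2*√190/1485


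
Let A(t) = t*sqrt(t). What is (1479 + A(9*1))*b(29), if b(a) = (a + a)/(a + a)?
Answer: 1506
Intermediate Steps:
A(t) = t**(3/2)
b(a) = 1 (b(a) = (2*a)/((2*a)) = (2*a)*(1/(2*a)) = 1)
(1479 + A(9*1))*b(29) = (1479 + (9*1)**(3/2))*1 = (1479 + 9**(3/2))*1 = (1479 + 27)*1 = 1506*1 = 1506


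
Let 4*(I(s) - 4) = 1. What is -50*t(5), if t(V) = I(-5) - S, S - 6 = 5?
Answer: 675/2 ≈ 337.50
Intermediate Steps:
I(s) = 17/4 (I(s) = 4 + (1/4)*1 = 4 + 1/4 = 17/4)
S = 11 (S = 6 + 5 = 11)
t(V) = -27/4 (t(V) = 17/4 - 1*11 = 17/4 - 11 = -27/4)
-50*t(5) = -50*(-27/4) = 675/2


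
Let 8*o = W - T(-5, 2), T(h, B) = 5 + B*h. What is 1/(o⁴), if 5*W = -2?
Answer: 2560000/279841 ≈ 9.1481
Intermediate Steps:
W = -⅖ (W = (⅕)*(-2) = -⅖ ≈ -0.40000)
o = 23/40 (o = (-⅖ - (5 + 2*(-5)))/8 = (-⅖ - (5 - 10))/8 = (-⅖ - 1*(-5))/8 = (-⅖ + 5)/8 = (⅛)*(23/5) = 23/40 ≈ 0.57500)
1/(o⁴) = 1/((23/40)⁴) = 1/(279841/2560000) = 2560000/279841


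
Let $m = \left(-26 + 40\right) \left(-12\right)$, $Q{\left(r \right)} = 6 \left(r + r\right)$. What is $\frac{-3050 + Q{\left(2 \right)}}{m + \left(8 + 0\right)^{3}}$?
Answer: $- \frac{1513}{172} \approx -8.7965$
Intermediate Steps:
$Q{\left(r \right)} = 12 r$ ($Q{\left(r \right)} = 6 \cdot 2 r = 12 r$)
$m = -168$ ($m = 14 \left(-12\right) = -168$)
$\frac{-3050 + Q{\left(2 \right)}}{m + \left(8 + 0\right)^{3}} = \frac{-3050 + 12 \cdot 2}{-168 + \left(8 + 0\right)^{3}} = \frac{-3050 + 24}{-168 + 8^{3}} = - \frac{3026}{-168 + 512} = - \frac{3026}{344} = \left(-3026\right) \frac{1}{344} = - \frac{1513}{172}$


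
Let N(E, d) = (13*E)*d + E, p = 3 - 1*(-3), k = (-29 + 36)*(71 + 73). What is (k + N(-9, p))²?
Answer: 88209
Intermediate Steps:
k = 1008 (k = 7*144 = 1008)
p = 6 (p = 3 + 3 = 6)
N(E, d) = E + 13*E*d (N(E, d) = 13*E*d + E = E + 13*E*d)
(k + N(-9, p))² = (1008 - 9*(1 + 13*6))² = (1008 - 9*(1 + 78))² = (1008 - 9*79)² = (1008 - 711)² = 297² = 88209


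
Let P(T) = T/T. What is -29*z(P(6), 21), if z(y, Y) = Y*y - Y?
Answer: 0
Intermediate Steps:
P(T) = 1
z(y, Y) = -Y + Y*y
-29*z(P(6), 21) = -609*(-1 + 1) = -609*0 = -29*0 = 0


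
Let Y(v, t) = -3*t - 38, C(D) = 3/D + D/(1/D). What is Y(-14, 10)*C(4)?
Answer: -1139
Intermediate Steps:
C(D) = D**2 + 3/D (C(D) = 3/D + D*D = 3/D + D**2 = D**2 + 3/D)
Y(v, t) = -38 - 3*t
Y(-14, 10)*C(4) = (-38 - 3*10)*((3 + 4**3)/4) = (-38 - 30)*((3 + 64)/4) = -17*67 = -68*67/4 = -1139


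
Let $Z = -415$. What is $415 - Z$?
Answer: $830$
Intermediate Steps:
$415 - Z = 415 - -415 = 415 + 415 = 830$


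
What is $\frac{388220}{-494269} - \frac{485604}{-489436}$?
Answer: $\frac{12502539889}{60478260571} \approx 0.20673$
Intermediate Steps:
$\frac{388220}{-494269} - \frac{485604}{-489436} = 388220 \left(- \frac{1}{494269}\right) - - \frac{121401}{122359} = - \frac{388220}{494269} + \frac{121401}{122359} = \frac{12502539889}{60478260571}$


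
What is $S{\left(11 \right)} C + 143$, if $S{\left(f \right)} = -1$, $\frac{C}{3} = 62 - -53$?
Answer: $-202$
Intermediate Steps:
$C = 345$ ($C = 3 \left(62 - -53\right) = 3 \left(62 + 53\right) = 3 \cdot 115 = 345$)
$S{\left(11 \right)} C + 143 = \left(-1\right) 345 + 143 = -345 + 143 = -202$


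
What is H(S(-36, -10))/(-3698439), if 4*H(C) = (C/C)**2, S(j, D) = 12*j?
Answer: -1/14793756 ≈ -6.7596e-8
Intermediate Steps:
H(C) = 1/4 (H(C) = (C/C)**2/4 = (1/4)*1**2 = (1/4)*1 = 1/4)
H(S(-36, -10))/(-3698439) = (1/4)/(-3698439) = (1/4)*(-1/3698439) = -1/14793756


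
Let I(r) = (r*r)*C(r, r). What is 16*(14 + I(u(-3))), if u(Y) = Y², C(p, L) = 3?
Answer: 4112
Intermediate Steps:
I(r) = 3*r² (I(r) = (r*r)*3 = r²*3 = 3*r²)
16*(14 + I(u(-3))) = 16*(14 + 3*((-3)²)²) = 16*(14 + 3*9²) = 16*(14 + 3*81) = 16*(14 + 243) = 16*257 = 4112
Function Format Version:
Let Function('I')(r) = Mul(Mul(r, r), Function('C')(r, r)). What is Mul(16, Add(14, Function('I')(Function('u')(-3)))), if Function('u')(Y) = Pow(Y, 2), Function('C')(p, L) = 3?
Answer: 4112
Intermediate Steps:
Function('I')(r) = Mul(3, Pow(r, 2)) (Function('I')(r) = Mul(Mul(r, r), 3) = Mul(Pow(r, 2), 3) = Mul(3, Pow(r, 2)))
Mul(16, Add(14, Function('I')(Function('u')(-3)))) = Mul(16, Add(14, Mul(3, Pow(Pow(-3, 2), 2)))) = Mul(16, Add(14, Mul(3, Pow(9, 2)))) = Mul(16, Add(14, Mul(3, 81))) = Mul(16, Add(14, 243)) = Mul(16, 257) = 4112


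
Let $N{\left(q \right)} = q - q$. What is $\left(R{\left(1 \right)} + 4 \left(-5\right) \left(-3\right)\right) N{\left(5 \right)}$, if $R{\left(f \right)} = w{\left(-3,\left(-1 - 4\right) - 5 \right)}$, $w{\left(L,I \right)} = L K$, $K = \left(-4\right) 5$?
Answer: $0$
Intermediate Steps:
$K = -20$
$N{\left(q \right)} = 0$
$w{\left(L,I \right)} = - 20 L$ ($w{\left(L,I \right)} = L \left(-20\right) = - 20 L$)
$R{\left(f \right)} = 60$ ($R{\left(f \right)} = \left(-20\right) \left(-3\right) = 60$)
$\left(R{\left(1 \right)} + 4 \left(-5\right) \left(-3\right)\right) N{\left(5 \right)} = \left(60 + 4 \left(-5\right) \left(-3\right)\right) 0 = \left(60 - -60\right) 0 = \left(60 + 60\right) 0 = 120 \cdot 0 = 0$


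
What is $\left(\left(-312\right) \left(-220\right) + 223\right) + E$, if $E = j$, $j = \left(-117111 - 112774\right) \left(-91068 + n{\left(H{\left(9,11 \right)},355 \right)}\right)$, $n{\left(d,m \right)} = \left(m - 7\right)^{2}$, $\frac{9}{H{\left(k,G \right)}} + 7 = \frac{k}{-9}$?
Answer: $-6904756997$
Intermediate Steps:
$H{\left(k,G \right)} = \frac{9}{-7 - \frac{k}{9}}$ ($H{\left(k,G \right)} = \frac{9}{-7 + \frac{k}{-9}} = \frac{9}{-7 + k \left(- \frac{1}{9}\right)} = \frac{9}{-7 - \frac{k}{9}}$)
$n{\left(d,m \right)} = \left(-7 + m\right)^{2}$
$j = -6904825860$ ($j = \left(-117111 - 112774\right) \left(-91068 + \left(-7 + 355\right)^{2}\right) = - 229885 \left(-91068 + 348^{2}\right) = - 229885 \left(-91068 + 121104\right) = \left(-229885\right) 30036 = -6904825860$)
$E = -6904825860$
$\left(\left(-312\right) \left(-220\right) + 223\right) + E = \left(\left(-312\right) \left(-220\right) + 223\right) - 6904825860 = \left(68640 + 223\right) - 6904825860 = 68863 - 6904825860 = -6904756997$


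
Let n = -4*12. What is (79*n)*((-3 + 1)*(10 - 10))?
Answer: 0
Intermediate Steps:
n = -48
(79*n)*((-3 + 1)*(10 - 10)) = (79*(-48))*((-3 + 1)*(10 - 10)) = -(-7584)*0 = -3792*0 = 0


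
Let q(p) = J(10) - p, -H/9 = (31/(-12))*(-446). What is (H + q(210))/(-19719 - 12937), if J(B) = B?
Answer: 21139/65312 ≈ 0.32366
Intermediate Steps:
H = -20739/2 (H = -9*31/(-12)*(-446) = -9*31*(-1/12)*(-446) = -(-93)*(-446)/4 = -9*6913/6 = -20739/2 ≈ -10370.)
q(p) = 10 - p
(H + q(210))/(-19719 - 12937) = (-20739/2 + (10 - 1*210))/(-19719 - 12937) = (-20739/2 + (10 - 210))/(-32656) = (-20739/2 - 200)*(-1/32656) = -21139/2*(-1/32656) = 21139/65312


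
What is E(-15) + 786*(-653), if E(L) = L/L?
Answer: -513257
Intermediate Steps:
E(L) = 1
E(-15) + 786*(-653) = 1 + 786*(-653) = 1 - 513258 = -513257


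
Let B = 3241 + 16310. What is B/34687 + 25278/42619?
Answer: 1710062055/1478325253 ≈ 1.1568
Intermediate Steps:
B = 19551
B/34687 + 25278/42619 = 19551/34687 + 25278/42619 = 1710062055/1478325253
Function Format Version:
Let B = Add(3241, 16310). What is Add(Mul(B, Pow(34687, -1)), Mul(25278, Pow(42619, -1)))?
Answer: Rational(1710062055, 1478325253) ≈ 1.1568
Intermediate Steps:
B = 19551
Add(Mul(B, Pow(34687, -1)), Mul(25278, Pow(42619, -1))) = Add(Mul(19551, Pow(34687, -1)), Mul(25278, Pow(42619, -1))) = Add(Mul(19551, Rational(1, 34687)), Mul(25278, Rational(1, 42619))) = Add(Rational(19551, 34687), Rational(25278, 42619)) = Rational(1710062055, 1478325253)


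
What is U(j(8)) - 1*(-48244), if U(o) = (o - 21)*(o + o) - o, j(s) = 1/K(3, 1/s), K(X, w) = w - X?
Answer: 25529116/529 ≈ 48259.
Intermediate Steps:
j(s) = 1/(-3 + 1/s) (j(s) = 1/(1/s - 1*3) = 1/(1/s - 3) = 1/(-3 + 1/s))
U(o) = -o + 2*o*(-21 + o) (U(o) = (-21 + o)*(2*o) - o = 2*o*(-21 + o) - o = -o + 2*o*(-21 + o))
U(j(8)) - 1*(-48244) = (-1*8/(-1 + 3*8))*(-43 + 2*(-1*8/(-1 + 3*8))) - 1*(-48244) = (-1*8/(-1 + 24))*(-43 + 2*(-1*8/(-1 + 24))) + 48244 = (-1*8/23)*(-43 + 2*(-1*8/23)) + 48244 = (-1*8*1/23)*(-43 + 2*(-1*8*1/23)) + 48244 = -8*(-43 + 2*(-8/23))/23 + 48244 = -8*(-43 - 16/23)/23 + 48244 = -8/23*(-1005/23) + 48244 = 8040/529 + 48244 = 25529116/529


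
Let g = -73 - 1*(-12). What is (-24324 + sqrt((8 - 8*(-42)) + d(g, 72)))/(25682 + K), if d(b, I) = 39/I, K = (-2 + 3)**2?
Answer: -8108/8561 + sqrt(49614)/308196 ≈ -0.94636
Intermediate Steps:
g = -61 (g = -73 + 12 = -61)
K = 1 (K = 1**2 = 1)
(-24324 + sqrt((8 - 8*(-42)) + d(g, 72)))/(25682 + K) = (-24324 + sqrt((8 - 8*(-42)) + 39/72))/(25682 + 1) = (-24324 + sqrt((8 + 336) + 39*(1/72)))/25683 = (-24324 + sqrt(344 + 13/24))*(1/25683) = (-24324 + sqrt(8269/24))*(1/25683) = (-24324 + sqrt(49614)/12)*(1/25683) = -8108/8561 + sqrt(49614)/308196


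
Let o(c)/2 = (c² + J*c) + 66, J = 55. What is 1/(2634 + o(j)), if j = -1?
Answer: 1/2658 ≈ 0.00037622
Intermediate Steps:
o(c) = 132 + 2*c² + 110*c (o(c) = 2*((c² + 55*c) + 66) = 2*(66 + c² + 55*c) = 132 + 2*c² + 110*c)
1/(2634 + o(j)) = 1/(2634 + (132 + 2*(-1)² + 110*(-1))) = 1/(2634 + (132 + 2*1 - 110)) = 1/(2634 + (132 + 2 - 110)) = 1/(2634 + 24) = 1/2658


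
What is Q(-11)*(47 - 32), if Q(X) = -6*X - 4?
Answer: 930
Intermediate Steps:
Q(X) = -4 - 6*X
Q(-11)*(47 - 32) = (-4 - 6*(-11))*(47 - 32) = (-4 + 66)*15 = 62*15 = 930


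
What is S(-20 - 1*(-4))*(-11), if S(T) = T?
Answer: 176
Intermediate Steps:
S(-20 - 1*(-4))*(-11) = (-20 - 1*(-4))*(-11) = (-20 + 4)*(-11) = -16*(-11) = 176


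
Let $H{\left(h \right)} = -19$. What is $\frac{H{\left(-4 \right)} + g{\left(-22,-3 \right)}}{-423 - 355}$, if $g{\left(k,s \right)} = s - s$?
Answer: $\frac{19}{778} \approx 0.024422$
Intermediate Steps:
$g{\left(k,s \right)} = 0$
$\frac{H{\left(-4 \right)} + g{\left(-22,-3 \right)}}{-423 - 355} = \frac{-19 + 0}{-423 - 355} = - \frac{19}{-778} = \left(-19\right) \left(- \frac{1}{778}\right) = \frac{19}{778}$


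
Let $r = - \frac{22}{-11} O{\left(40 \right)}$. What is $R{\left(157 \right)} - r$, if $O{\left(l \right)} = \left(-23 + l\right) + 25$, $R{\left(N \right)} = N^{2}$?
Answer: $24565$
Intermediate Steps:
$O{\left(l \right)} = 2 + l$
$r = 84$ ($r = - \frac{22}{-11} \left(2 + 40\right) = \left(-22\right) \left(- \frac{1}{11}\right) 42 = 2 \cdot 42 = 84$)
$R{\left(157 \right)} - r = 157^{2} - 84 = 24649 - 84 = 24565$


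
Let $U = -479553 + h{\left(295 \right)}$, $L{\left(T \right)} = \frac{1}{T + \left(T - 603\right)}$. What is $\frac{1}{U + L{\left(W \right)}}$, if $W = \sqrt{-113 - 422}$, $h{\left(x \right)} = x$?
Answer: $- \frac{35057626969}{16801648243707517} + \frac{2 i \sqrt{535}}{84008241218537585} \approx -2.0866 \cdot 10^{-6} + 5.5066 \cdot 10^{-16} i$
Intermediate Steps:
$W = i \sqrt{535}$ ($W = \sqrt{-535} = i \sqrt{535} \approx 23.13 i$)
$L{\left(T \right)} = \frac{1}{-603 + 2 T}$ ($L{\left(T \right)} = \frac{1}{T + \left(-603 + T\right)} = \frac{1}{-603 + 2 T}$)
$U = -479258$ ($U = -479553 + 295 = -479258$)
$\frac{1}{U + L{\left(W \right)}} = \frac{1}{-479258 + \frac{1}{-603 + 2 i \sqrt{535}}}$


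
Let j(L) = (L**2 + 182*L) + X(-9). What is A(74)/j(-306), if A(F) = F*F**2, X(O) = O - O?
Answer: 50653/4743 ≈ 10.680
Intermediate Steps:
X(O) = 0
j(L) = L**2 + 182*L (j(L) = (L**2 + 182*L) + 0 = L**2 + 182*L)
A(F) = F**3
A(74)/j(-306) = 74**3/((-306*(182 - 306))) = 405224/((-306*(-124))) = 405224/37944 = 405224*(1/37944) = 50653/4743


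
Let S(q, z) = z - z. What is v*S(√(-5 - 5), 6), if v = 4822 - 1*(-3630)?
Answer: 0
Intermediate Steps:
S(q, z) = 0
v = 8452 (v = 4822 + 3630 = 8452)
v*S(√(-5 - 5), 6) = 8452*0 = 0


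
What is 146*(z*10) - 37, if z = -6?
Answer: -8797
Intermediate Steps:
146*(z*10) - 37 = 146*(-6*10) - 37 = 146*(-60) - 37 = -8760 - 37 = -8797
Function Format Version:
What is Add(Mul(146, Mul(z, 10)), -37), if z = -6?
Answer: -8797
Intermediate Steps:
Add(Mul(146, Mul(z, 10)), -37) = Add(Mul(146, Mul(-6, 10)), -37) = Add(Mul(146, -60), -37) = Add(-8760, -37) = -8797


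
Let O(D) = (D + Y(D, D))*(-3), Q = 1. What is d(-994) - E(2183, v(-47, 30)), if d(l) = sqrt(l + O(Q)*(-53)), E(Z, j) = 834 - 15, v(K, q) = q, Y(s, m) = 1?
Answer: -819 + 26*I ≈ -819.0 + 26.0*I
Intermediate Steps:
E(Z, j) = 819
O(D) = -3 - 3*D (O(D) = (D + 1)*(-3) = (1 + D)*(-3) = -3 - 3*D)
d(l) = sqrt(318 + l) (d(l) = sqrt(l + (-3 - 3*1)*(-53)) = sqrt(l + (-3 - 3)*(-53)) = sqrt(l - 6*(-53)) = sqrt(l + 318) = sqrt(318 + l))
d(-994) - E(2183, v(-47, 30)) = sqrt(318 - 994) - 1*819 = sqrt(-676) - 819 = 26*I - 819 = -819 + 26*I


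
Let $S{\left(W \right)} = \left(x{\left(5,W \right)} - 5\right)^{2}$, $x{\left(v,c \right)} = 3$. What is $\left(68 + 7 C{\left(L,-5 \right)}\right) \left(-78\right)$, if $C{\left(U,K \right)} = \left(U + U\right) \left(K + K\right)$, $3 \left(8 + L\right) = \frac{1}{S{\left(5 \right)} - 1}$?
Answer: $- \frac{274352}{3} \approx -91451.0$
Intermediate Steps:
$S{\left(W \right)} = 4$ ($S{\left(W \right)} = \left(3 - 5\right)^{2} = \left(-2\right)^{2} = 4$)
$L = - \frac{71}{9}$ ($L = -8 + \frac{1}{3 \left(4 - 1\right)} = -8 + \frac{1}{3 \cdot 3} = -8 + \frac{1}{3} \cdot \frac{1}{3} = -8 + \frac{1}{9} = - \frac{71}{9} \approx -7.8889$)
$C{\left(U,K \right)} = 4 K U$ ($C{\left(U,K \right)} = 2 U 2 K = 4 K U$)
$\left(68 + 7 C{\left(L,-5 \right)}\right) \left(-78\right) = \left(68 + 7 \cdot 4 \left(-5\right) \left(- \frac{71}{9}\right)\right) \left(-78\right) = \left(68 + 7 \cdot \frac{1420}{9}\right) \left(-78\right) = \left(68 + \frac{9940}{9}\right) \left(-78\right) = \frac{10552}{9} \left(-78\right) = - \frac{274352}{3}$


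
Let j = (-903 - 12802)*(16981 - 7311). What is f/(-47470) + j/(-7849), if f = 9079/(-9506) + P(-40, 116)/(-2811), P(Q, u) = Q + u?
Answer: 102192141342467705/6052381764324 ≈ 16885.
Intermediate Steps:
j = -132527350 (j = -13705*9670 = -132527350)
f = -3749075/3817338 (f = 9079/(-9506) + (-40 + 116)/(-2811) = 9079*(-1/9506) + 76*(-1/2811) = -1297/1358 - 76/2811 = -3749075/3817338 ≈ -0.98212)
f/(-47470) + j/(-7849) = -3749075/3817338/(-47470) - 132527350/(-7849) = -3749075/3817338*(-1/47470) - 132527350*(-1/7849) = 749815/36241806972 + 132527350/7849 = 102192141342467705/6052381764324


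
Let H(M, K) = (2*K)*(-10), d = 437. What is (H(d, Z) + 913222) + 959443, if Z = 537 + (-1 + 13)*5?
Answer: 1860725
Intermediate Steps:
Z = 597 (Z = 537 + 12*5 = 537 + 60 = 597)
H(M, K) = -20*K
(H(d, Z) + 913222) + 959443 = (-20*597 + 913222) + 959443 = (-11940 + 913222) + 959443 = 901282 + 959443 = 1860725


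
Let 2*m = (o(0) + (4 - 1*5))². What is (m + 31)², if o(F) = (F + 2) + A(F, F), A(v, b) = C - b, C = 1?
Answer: 1089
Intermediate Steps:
A(v, b) = 1 - b
o(F) = 3 (o(F) = (F + 2) + (1 - F) = (2 + F) + (1 - F) = 3)
m = 2 (m = (3 + (4 - 1*5))²/2 = (3 + (4 - 5))²/2 = (3 - 1)²/2 = (½)*2² = (½)*4 = 2)
(m + 31)² = (2 + 31)² = 33² = 1089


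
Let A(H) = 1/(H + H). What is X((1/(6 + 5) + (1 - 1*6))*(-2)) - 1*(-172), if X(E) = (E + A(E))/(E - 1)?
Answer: 3627193/20952 ≈ 173.12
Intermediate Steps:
A(H) = 1/(2*H)
X(E) = (E + 1/(2*E))/(-1 + E) (X(E) = (E + 1/(2*E))/(E - 1) = (E + 1/(2*E))/(-1 + E))
X((1/(6 + 5) + (1 - 1*6))*(-2)) - 1*(-172) = (1/2 + ((1/(6 + 5) + (1 - 1*6))*(-2))**2)/((((1/(6 + 5) + (1 - 1*6))*(-2)))*(-1 + (1/(6 + 5) + (1 - 1*6))*(-2))) - 1*(-172) = (1/2 + ((1/11 + (1 - 6))*(-2))**2)/((((1/11 + (1 - 6))*(-2)))*(-1 + (1/11 + (1 - 6))*(-2))) + 172 = (1/2 + ((1/11 - 5)*(-2))**2)/((((1/11 - 5)*(-2)))*(-1 + (1/11 - 5)*(-2))) + 172 = (1/2 + (-54/11*(-2))**2)/(((-54/11*(-2)))*(-1 - 54/11*(-2))) + 172 = (1/2 + (108/11)**2)/((108/11)*(-1 + 108/11)) + 172 = 11*(1/2 + 11664/121)/(108*(97/11)) + 172 = (11/108)*(11/97)*(23449/242) + 172 = 23449/20952 + 172 = 3627193/20952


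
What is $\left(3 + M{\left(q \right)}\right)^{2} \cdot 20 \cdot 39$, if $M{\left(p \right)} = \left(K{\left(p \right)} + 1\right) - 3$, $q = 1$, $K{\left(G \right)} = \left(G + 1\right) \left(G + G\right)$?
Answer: $19500$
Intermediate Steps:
$K{\left(G \right)} = 2 G \left(1 + G\right)$ ($K{\left(G \right)} = \left(1 + G\right) 2 G = 2 G \left(1 + G\right)$)
$M{\left(p \right)} = -2 + 2 p \left(1 + p\right)$ ($M{\left(p \right)} = \left(2 p \left(1 + p\right) + 1\right) - 3 = \left(1 + 2 p \left(1 + p\right)\right) - 3 = -2 + 2 p \left(1 + p\right)$)
$\left(3 + M{\left(q \right)}\right)^{2} \cdot 20 \cdot 39 = \left(3 - \left(2 - 2 \left(1 + 1\right)\right)\right)^{2} \cdot 20 \cdot 39 = \left(3 - \left(2 - 4\right)\right)^{2} \cdot 20 \cdot 39 = \left(3 + \left(-2 + 4\right)\right)^{2} \cdot 20 \cdot 39 = \left(3 + 2\right)^{2} \cdot 20 \cdot 39 = 5^{2} \cdot 20 \cdot 39 = 25 \cdot 20 \cdot 39 = 500 \cdot 39 = 19500$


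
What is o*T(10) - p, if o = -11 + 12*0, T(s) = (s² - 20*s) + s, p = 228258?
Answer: -227268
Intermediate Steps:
T(s) = s² - 19*s
o = -11 (o = -11 + 0 = -11)
o*T(10) - p = -110*(-19 + 10) - 1*228258 = -110*(-9) - 228258 = -11*(-90) - 228258 = 990 - 228258 = -227268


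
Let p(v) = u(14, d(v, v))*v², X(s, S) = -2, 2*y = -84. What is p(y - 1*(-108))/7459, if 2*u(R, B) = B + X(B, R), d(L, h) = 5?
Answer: 6534/7459 ≈ 0.87599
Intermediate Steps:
y = -42 (y = (½)*(-84) = -42)
u(R, B) = -1 + B/2 (u(R, B) = (B - 2)/2 = (-2 + B)/2 = -1 + B/2)
p(v) = 3*v²/2 (p(v) = (-1 + (½)*5)*v² = (-1 + 5/2)*v² = 3*v²/2)
p(y - 1*(-108))/7459 = (3*(-42 - 1*(-108))²/2)/7459 = (3*(-42 + 108)²/2)*(1/7459) = ((3/2)*66²)*(1/7459) = ((3/2)*4356)*(1/7459) = 6534*(1/7459) = 6534/7459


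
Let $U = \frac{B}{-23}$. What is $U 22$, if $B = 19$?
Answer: $- \frac{418}{23} \approx -18.174$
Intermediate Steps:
$U = - \frac{19}{23}$ ($U = \frac{19}{-23} = 19 \left(- \frac{1}{23}\right) = - \frac{19}{23} \approx -0.82609$)
$U 22 = \left(- \frac{19}{23}\right) 22 = - \frac{418}{23}$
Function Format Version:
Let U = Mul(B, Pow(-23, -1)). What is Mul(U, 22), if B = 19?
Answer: Rational(-418, 23) ≈ -18.174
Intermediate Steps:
U = Rational(-19, 23) (U = Mul(19, Pow(-23, -1)) = Mul(19, Rational(-1, 23)) = Rational(-19, 23) ≈ -0.82609)
Mul(U, 22) = Mul(Rational(-19, 23), 22) = Rational(-418, 23)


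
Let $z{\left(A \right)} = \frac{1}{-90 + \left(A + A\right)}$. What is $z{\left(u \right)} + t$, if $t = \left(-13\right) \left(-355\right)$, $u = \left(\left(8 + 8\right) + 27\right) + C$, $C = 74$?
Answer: $\frac{664561}{144} \approx 4615.0$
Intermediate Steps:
$u = 117$ ($u = \left(\left(8 + 8\right) + 27\right) + 74 = \left(16 + 27\right) + 74 = 43 + 74 = 117$)
$z{\left(A \right)} = \frac{1}{-90 + 2 A}$
$t = 4615$
$z{\left(u \right)} + t = \frac{1}{2 \left(-45 + 117\right)} + 4615 = \frac{1}{2 \cdot 72} + 4615 = \frac{1}{2} \cdot \frac{1}{72} + 4615 = \frac{1}{144} + 4615 = \frac{664561}{144}$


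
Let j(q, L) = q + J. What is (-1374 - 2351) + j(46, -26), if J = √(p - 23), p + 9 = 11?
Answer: -3679 + I*√21 ≈ -3679.0 + 4.5826*I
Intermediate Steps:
p = 2 (p = -9 + 11 = 2)
J = I*√21 (J = √(2 - 23) = √(-21) = I*√21 ≈ 4.5826*I)
j(q, L) = q + I*√21
(-1374 - 2351) + j(46, -26) = (-1374 - 2351) + (46 + I*√21) = -3725 + (46 + I*√21) = -3679 + I*√21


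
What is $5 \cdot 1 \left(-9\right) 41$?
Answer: $-1845$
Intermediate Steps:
$5 \cdot 1 \left(-9\right) 41 = 5 \left(-9\right) 41 = \left(-45\right) 41 = -1845$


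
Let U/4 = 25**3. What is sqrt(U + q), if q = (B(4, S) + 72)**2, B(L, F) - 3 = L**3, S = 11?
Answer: sqrt(81821) ≈ 286.04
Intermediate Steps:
U = 62500 (U = 4*25**3 = 4*15625 = 62500)
B(L, F) = 3 + L**3
q = 19321 (q = ((3 + 4**3) + 72)**2 = ((3 + 64) + 72)**2 = (67 + 72)**2 = 139**2 = 19321)
sqrt(U + q) = sqrt(62500 + 19321) = sqrt(81821)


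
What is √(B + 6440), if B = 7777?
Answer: √14217 ≈ 119.24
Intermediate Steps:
√(B + 6440) = √(7777 + 6440) = √14217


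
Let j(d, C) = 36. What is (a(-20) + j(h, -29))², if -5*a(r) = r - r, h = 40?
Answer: 1296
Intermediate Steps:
a(r) = 0 (a(r) = -(r - r)/5 = -⅕*0 = 0)
(a(-20) + j(h, -29))² = (0 + 36)² = 36² = 1296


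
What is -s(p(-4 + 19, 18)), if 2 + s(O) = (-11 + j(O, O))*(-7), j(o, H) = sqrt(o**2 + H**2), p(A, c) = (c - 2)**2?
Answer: -75 + 1792*sqrt(2) ≈ 2459.3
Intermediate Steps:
p(A, c) = (-2 + c)**2
j(o, H) = sqrt(H**2 + o**2)
s(O) = 75 - 7*sqrt(2)*sqrt(O**2) (s(O) = -2 + (-11 + sqrt(O**2 + O**2))*(-7) = -2 + (-11 + sqrt(2*O**2))*(-7) = -2 + (-11 + sqrt(2)*sqrt(O**2))*(-7) = -2 + (77 - 7*sqrt(2)*sqrt(O**2)) = 75 - 7*sqrt(2)*sqrt(O**2))
-s(p(-4 + 19, 18)) = -(75 - 7*sqrt(2)*sqrt(((-2 + 18)**2)**2)) = -(75 - 7*sqrt(2)*sqrt((16**2)**2)) = -(75 - 7*sqrt(2)*sqrt(256**2)) = -(75 - 7*sqrt(2)*sqrt(65536)) = -(75 - 7*sqrt(2)*256) = -(75 - 1792*sqrt(2)) = -75 + 1792*sqrt(2)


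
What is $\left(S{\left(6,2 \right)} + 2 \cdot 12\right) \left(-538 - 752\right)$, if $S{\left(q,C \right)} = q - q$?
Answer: $-30960$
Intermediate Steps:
$S{\left(q,C \right)} = 0$
$\left(S{\left(6,2 \right)} + 2 \cdot 12\right) \left(-538 - 752\right) = \left(0 + 2 \cdot 12\right) \left(-538 - 752\right) = \left(0 + 24\right) \left(-538 - 752\right) = 24 \left(-1290\right) = -30960$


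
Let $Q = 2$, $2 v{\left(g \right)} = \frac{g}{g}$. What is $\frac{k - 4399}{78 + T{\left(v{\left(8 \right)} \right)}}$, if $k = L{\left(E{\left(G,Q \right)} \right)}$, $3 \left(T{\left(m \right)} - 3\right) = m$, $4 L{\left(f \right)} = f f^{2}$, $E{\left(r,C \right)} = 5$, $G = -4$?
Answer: $- \frac{52413}{974} \approx -53.812$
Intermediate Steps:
$v{\left(g \right)} = \frac{1}{2}$ ($v{\left(g \right)} = \frac{g \frac{1}{g}}{2} = \frac{1}{2} \cdot 1 = \frac{1}{2}$)
$L{\left(f \right)} = \frac{f^{3}}{4}$ ($L{\left(f \right)} = \frac{f f^{2}}{4} = \frac{f^{3}}{4}$)
$T{\left(m \right)} = 3 + \frac{m}{3}$
$k = \frac{125}{4}$ ($k = \frac{5^{3}}{4} = \frac{1}{4} \cdot 125 = \frac{125}{4} \approx 31.25$)
$\frac{k - 4399}{78 + T{\left(v{\left(8 \right)} \right)}} = \frac{\frac{125}{4} - 4399}{78 + \left(3 + \frac{1}{3} \cdot \frac{1}{2}\right)} = - \frac{17471}{4 \left(78 + \left(3 + \frac{1}{6}\right)\right)} = - \frac{17471}{4 \left(78 + \frac{19}{6}\right)} = - \frac{17471}{4 \cdot \frac{487}{6}} = \left(- \frac{17471}{4}\right) \frac{6}{487} = - \frac{52413}{974}$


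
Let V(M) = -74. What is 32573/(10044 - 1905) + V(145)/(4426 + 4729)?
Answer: 297603529/74512545 ≈ 3.9940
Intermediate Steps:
32573/(10044 - 1905) + V(145)/(4426 + 4729) = 32573/(10044 - 1905) - 74/(4426 + 4729) = 32573/8139 - 74/9155 = 297603529/74512545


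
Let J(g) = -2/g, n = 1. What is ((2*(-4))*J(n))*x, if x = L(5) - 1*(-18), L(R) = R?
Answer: 368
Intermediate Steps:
x = 23 (x = 5 - 1*(-18) = 5 + 18 = 23)
((2*(-4))*J(n))*x = ((2*(-4))*(-2/1))*23 = -(-16)*23 = -8*(-2)*23 = 16*23 = 368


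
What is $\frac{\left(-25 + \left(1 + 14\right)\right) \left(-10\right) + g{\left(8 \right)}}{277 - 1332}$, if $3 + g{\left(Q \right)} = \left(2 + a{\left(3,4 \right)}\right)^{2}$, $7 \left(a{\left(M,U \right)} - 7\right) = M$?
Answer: $- \frac{9109}{51695} \approx -0.17621$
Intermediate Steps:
$a{\left(M,U \right)} = 7 + \frac{M}{7}$
$g{\left(Q \right)} = \frac{4209}{49}$ ($g{\left(Q \right)} = -3 + \left(2 + \left(7 + \frac{1}{7} \cdot 3\right)\right)^{2} = -3 + \left(2 + \left(7 + \frac{3}{7}\right)\right)^{2} = -3 + \left(2 + \frac{52}{7}\right)^{2} = -3 + \left(\frac{66}{7}\right)^{2} = -3 + \frac{4356}{49} = \frac{4209}{49}$)
$\frac{\left(-25 + \left(1 + 14\right)\right) \left(-10\right) + g{\left(8 \right)}}{277 - 1332} = \frac{\left(-25 + \left(1 + 14\right)\right) \left(-10\right) + \frac{4209}{49}}{277 - 1332} = \frac{\left(-25 + 15\right) \left(-10\right) + \frac{4209}{49}}{277 - 1332} = \frac{\left(-10\right) \left(-10\right) + \frac{4209}{49}}{-1055} = \left(100 + \frac{4209}{49}\right) \left(- \frac{1}{1055}\right) = \frac{9109}{49} \left(- \frac{1}{1055}\right) = - \frac{9109}{51695}$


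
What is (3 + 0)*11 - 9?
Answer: 24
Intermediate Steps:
(3 + 0)*11 - 9 = 3*11 - 9 = 33 - 9 = 24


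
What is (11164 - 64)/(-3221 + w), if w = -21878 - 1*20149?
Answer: -2775/11312 ≈ -0.24531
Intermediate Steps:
w = -42027 (w = -21878 - 20149 = -42027)
(11164 - 64)/(-3221 + w) = (11164 - 64)/(-3221 - 42027) = 11100/(-45248) = 11100*(-1/45248) = -2775/11312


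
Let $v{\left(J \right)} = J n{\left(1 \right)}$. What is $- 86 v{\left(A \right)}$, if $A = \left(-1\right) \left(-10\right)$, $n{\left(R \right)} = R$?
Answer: $-860$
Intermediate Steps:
$A = 10$
$v{\left(J \right)} = J$ ($v{\left(J \right)} = J 1 = J$)
$- 86 v{\left(A \right)} = \left(-86\right) 10 = -860$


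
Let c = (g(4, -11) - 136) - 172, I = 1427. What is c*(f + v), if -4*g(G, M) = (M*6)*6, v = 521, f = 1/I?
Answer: -155384812/1427 ≈ -1.0889e+5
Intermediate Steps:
f = 1/1427 ≈ 0.00070077
g(G, M) = -9*M (g(G, M) = -M*6*6/4 = -6*M*6/4 = -9*M)
c = -209 (c = (-9*(-11) - 136) - 172 = (99 - 136) - 172 = -37 - 172 = -209)
c*(f + v) = -209*(1/1427 + 521) = -209*743468/1427 = -155384812/1427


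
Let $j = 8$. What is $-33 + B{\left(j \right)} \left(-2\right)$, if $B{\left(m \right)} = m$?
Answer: $-49$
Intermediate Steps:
$-33 + B{\left(j \right)} \left(-2\right) = -33 + 8 \left(-2\right) = -33 - 16 = -49$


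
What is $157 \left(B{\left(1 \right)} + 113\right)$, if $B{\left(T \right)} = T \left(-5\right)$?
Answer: $16956$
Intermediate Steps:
$B{\left(T \right)} = - 5 T$
$157 \left(B{\left(1 \right)} + 113\right) = 157 \left(\left(-5\right) 1 + 113\right) = 157 \left(-5 + 113\right) = 157 \cdot 108 = 16956$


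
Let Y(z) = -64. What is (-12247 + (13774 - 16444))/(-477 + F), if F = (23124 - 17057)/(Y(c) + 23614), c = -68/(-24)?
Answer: 351295350/11227283 ≈ 31.289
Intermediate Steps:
c = 17/6 (c = -68*(-1/24) = 17/6 ≈ 2.8333)
F = 6067/23550 (F = (23124 - 17057)/(-64 + 23614) = 6067/23550 ≈ 0.25762)
(-12247 + (13774 - 16444))/(-477 + F) = (-12247 + (13774 - 16444))/(-477 + 6067/23550) = (-12247 - 2670)/(-11227283/23550) = -14917*(-23550/11227283) = 351295350/11227283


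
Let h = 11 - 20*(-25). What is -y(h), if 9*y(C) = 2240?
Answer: -2240/9 ≈ -248.89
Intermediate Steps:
h = 511 (h = 11 + 500 = 511)
y(C) = 2240/9 (y(C) = (⅑)*2240 = 2240/9)
-y(h) = -1*2240/9 = -2240/9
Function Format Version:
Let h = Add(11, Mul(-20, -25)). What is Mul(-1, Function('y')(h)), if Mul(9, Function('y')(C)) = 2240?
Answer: Rational(-2240, 9) ≈ -248.89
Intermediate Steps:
h = 511 (h = Add(11, 500) = 511)
Function('y')(C) = Rational(2240, 9) (Function('y')(C) = Mul(Rational(1, 9), 2240) = Rational(2240, 9))
Mul(-1, Function('y')(h)) = Mul(-1, Rational(2240, 9)) = Rational(-2240, 9)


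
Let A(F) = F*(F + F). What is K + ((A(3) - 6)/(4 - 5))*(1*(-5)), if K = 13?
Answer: 73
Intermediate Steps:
A(F) = 2*F**2 (A(F) = F*(2*F) = 2*F**2)
K + ((A(3) - 6)/(4 - 5))*(1*(-5)) = 13 + ((2*3**2 - 6)/(4 - 5))*(1*(-5)) = 13 + ((2*9 - 6)/(-1))*(-5) = 13 + ((18 - 6)*(-1))*(-5) = 13 + (12*(-1))*(-5) = 13 - 12*(-5) = 13 + 60 = 73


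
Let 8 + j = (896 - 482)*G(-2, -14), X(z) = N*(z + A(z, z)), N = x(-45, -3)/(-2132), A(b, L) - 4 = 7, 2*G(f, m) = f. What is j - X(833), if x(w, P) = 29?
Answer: -218807/533 ≈ -410.52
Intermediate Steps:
G(f, m) = f/2
A(b, L) = 11 (A(b, L) = 4 + 7 = 11)
N = -29/2132 (N = 29/(-2132) = 29*(-1/2132) = -29/2132 ≈ -0.013602)
X(z) = -319/2132 - 29*z/2132 (X(z) = -29*(z + 11)/2132 = -29*(11 + z)/2132 = -319/2132 - 29*z/2132)
j = -422 (j = -8 + (896 - 482)*((½)*(-2)) = -8 + 414*(-1) = -8 - 414 = -422)
j - X(833) = -422 - (-319/2132 - 29/2132*833) = -422 - (-319/2132 - 24157/2132) = -422 - 1*(-6119/533) = -422 + 6119/533 = -218807/533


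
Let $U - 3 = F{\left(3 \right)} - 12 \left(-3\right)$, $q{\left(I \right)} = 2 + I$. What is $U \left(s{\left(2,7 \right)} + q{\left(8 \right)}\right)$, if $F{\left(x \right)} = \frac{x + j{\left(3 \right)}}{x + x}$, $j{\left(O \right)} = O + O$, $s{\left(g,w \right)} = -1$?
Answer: $\frac{729}{2} \approx 364.5$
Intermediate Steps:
$j{\left(O \right)} = 2 O$
$F{\left(x \right)} = \frac{6 + x}{2 x}$ ($F{\left(x \right)} = \frac{x + 2 \cdot 3}{x + x} = \frac{x + 6}{2 x} = \left(6 + x\right) \frac{1}{2 x} = \frac{6 + x}{2 x}$)
$U = \frac{81}{2}$ ($U = 3 + \left(\frac{6 + 3}{2 \cdot 3} - 12 \left(-3\right)\right) = 3 + \left(\frac{1}{2} \cdot \frac{1}{3} \cdot 9 - -36\right) = 3 + \left(\frac{3}{2} + 36\right) = 3 + \frac{75}{2} = \frac{81}{2} \approx 40.5$)
$U \left(s{\left(2,7 \right)} + q{\left(8 \right)}\right) = \frac{81 \left(-1 + \left(2 + 8\right)\right)}{2} = \frac{81 \left(-1 + 10\right)}{2} = \frac{81}{2} \cdot 9 = \frac{729}{2}$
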